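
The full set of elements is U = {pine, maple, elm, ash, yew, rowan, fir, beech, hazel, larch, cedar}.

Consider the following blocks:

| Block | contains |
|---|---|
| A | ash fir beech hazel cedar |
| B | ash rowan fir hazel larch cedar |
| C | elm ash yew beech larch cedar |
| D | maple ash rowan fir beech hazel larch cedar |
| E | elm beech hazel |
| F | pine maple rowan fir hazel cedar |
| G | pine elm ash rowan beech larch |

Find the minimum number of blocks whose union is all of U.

2

C and F together: C ∪ F = {pine, maple, elm, ash, yew, rowan, fir, beech, hazel, larch, cedar} — every element is covered.
No single block has all 11 elements (the largest, D, has 8), so 2 is optimal.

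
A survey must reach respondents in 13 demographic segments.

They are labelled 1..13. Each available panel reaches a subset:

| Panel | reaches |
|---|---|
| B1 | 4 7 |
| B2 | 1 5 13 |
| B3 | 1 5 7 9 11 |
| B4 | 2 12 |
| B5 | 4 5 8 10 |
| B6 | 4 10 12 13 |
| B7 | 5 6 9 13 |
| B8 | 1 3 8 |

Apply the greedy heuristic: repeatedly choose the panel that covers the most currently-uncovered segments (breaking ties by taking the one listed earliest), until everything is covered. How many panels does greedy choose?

Greedy: pick B3 (covers 5 new) → pick B6 (covers 4 new) → pick B8 (covers 2 new) → pick B4 (covers 1 new) → pick B7 (covers 1 new). Total picks: 5.

5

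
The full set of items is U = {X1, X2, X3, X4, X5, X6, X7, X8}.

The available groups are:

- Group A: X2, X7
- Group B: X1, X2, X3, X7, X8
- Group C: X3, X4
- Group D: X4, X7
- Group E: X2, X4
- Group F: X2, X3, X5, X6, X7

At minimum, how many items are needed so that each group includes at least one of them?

2

The 2 items {X4, X7} hit every group.
The groups A, C are pairwise disjoint, so any hitting set needs a separate item for each — at least 2. Hence 2 is optimal.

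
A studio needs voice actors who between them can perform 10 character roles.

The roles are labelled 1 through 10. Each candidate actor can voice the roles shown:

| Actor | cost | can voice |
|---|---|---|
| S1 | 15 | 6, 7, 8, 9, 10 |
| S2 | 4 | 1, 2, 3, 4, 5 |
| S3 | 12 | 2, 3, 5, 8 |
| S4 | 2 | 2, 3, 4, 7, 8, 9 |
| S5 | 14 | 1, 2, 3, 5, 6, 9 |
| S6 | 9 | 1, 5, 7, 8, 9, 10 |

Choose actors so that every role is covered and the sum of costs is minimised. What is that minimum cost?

S1, S2 together cover every role (S1 ∪ S2 = {1, 2, 3, 4, 5, 6, 7, 8, 9, 10}); total cost 15 + 4 = 19.
The greedy pick S4, S2, S1 costs 21; no covering selection beats 19.

19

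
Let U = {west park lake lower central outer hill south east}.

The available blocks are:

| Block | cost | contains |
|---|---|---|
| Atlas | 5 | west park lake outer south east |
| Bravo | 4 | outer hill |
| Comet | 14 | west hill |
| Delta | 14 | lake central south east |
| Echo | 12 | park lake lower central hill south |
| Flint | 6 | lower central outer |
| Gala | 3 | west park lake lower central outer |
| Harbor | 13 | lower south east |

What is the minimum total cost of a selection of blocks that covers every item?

12

Atlas, Bravo, Gala together cover every item (Atlas ∪ Bravo ∪ Gala = {west, park, lake, lower, central, outer, hill, south, east}); total cost 5 + 4 + 3 = 12.
No covering selection has total cost below 12.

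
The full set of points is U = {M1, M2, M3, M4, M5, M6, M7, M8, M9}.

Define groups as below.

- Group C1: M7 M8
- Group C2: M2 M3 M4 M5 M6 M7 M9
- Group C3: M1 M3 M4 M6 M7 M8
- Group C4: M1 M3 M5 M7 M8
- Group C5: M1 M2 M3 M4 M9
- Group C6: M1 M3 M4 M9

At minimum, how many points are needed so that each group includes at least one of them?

Take H = {M1, M7}. Each listed group contains at least one of these, so H is a hitting set of size 2.
The groups C1, C5 are pairwise disjoint, so any hitting set needs a separate point for each — at least 2. Hence 2 is optimal.

2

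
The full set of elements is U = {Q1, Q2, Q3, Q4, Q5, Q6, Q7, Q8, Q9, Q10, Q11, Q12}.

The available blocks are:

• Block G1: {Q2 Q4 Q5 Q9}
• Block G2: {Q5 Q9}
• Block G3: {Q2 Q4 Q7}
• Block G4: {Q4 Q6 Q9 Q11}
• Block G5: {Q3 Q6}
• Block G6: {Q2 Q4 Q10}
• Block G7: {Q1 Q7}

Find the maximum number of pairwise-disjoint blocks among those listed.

4

G2, G5, G6, G7 are pairwise disjoint (G2={Q5,Q9}; G5={Q3,Q6}; G6={Q2,Q4,Q10}; G7={Q1,Q7}).
Every remaining block overlaps one of these, and no 5 of the listed blocks are pairwise disjoint, so 4 is the maximum.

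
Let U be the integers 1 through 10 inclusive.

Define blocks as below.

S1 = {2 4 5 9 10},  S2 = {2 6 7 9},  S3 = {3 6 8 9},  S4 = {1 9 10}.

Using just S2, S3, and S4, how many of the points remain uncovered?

2

Union of S2, S3, S4 = {1, 2, 3, 6, 7, 8, 9, 10}.
Not covered: 4, 5 — 2 points.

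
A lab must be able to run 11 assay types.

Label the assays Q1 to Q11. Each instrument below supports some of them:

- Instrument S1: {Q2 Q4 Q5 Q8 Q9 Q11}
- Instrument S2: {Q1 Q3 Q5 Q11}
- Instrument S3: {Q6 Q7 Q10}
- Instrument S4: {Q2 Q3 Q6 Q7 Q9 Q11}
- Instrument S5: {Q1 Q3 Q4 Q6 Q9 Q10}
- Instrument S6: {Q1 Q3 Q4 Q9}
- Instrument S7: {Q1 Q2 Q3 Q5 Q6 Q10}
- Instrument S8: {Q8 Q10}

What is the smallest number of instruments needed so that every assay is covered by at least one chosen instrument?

3

S1 and S2 and S3 together: S1 ∪ S2 ∪ S3 = {Q1, Q2, Q3, Q4, Q5, Q6, Q7, Q8, Q9, Q10, Q11} — every assay is covered.
No 2 of the 8 instruments cover everything (all 28 combinations miss at least one assay), so 3 is optimal.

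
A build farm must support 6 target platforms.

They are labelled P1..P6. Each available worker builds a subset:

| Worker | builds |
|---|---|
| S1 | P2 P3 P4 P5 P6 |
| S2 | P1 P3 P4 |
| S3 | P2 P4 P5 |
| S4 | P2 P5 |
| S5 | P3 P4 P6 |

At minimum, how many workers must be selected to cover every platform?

2

S1 and S2 together: S1 ∪ S2 = {P1, P2, P3, P4, P5, P6} — every platform is covered.
No single worker has all 6 platforms (the largest, S1, has 5), so 2 is optimal.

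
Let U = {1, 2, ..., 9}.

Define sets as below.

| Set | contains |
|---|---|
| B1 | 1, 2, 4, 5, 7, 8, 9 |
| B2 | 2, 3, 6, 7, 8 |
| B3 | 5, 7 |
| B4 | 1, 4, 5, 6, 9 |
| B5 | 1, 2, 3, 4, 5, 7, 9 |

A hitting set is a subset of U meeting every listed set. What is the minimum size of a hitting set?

2

Take H = {2, 5}. Each listed set contains at least one of these, so H is a hitting set of size 2.
No single item lies in every set, so at least 2 are needed and 2 is optimal.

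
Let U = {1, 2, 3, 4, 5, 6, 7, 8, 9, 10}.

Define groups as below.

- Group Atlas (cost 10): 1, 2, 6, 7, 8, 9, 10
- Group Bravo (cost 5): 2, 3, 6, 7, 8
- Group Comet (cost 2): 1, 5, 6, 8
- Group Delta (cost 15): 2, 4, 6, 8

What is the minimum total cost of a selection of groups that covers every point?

Atlas, Bravo, Comet, Delta together cover every point (Atlas ∪ Bravo ∪ Comet ∪ Delta = {1, 2, 3, 4, 5, 6, 7, 8, 9, 10}); total cost 10 + 5 + 2 + 15 = 32.
No covering selection has total cost below 32.

32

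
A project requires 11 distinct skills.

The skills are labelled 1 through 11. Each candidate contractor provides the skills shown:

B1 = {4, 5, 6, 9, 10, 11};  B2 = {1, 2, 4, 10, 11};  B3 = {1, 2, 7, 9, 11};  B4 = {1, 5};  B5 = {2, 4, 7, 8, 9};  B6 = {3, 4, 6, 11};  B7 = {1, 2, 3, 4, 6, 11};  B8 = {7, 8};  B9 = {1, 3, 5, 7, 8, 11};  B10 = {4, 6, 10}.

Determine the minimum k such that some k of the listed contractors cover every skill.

3

Take {B5, B9, B10}. Their union is {1, 2, 3, 4, 5, 6, 7, 8, 9, 10, 11}, which is all 11 skills.
No 2 of the 10 contractors cover everything (all 45 combinations miss at least one skill), so 3 is optimal.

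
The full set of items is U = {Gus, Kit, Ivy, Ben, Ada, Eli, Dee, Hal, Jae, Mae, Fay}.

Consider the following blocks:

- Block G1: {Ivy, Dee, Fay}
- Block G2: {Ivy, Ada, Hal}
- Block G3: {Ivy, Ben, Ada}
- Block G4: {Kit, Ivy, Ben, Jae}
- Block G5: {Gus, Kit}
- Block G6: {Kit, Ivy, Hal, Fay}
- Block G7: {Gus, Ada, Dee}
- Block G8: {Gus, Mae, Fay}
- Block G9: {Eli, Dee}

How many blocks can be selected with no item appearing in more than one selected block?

G4, G8, G9 are pairwise disjoint (G4={Kit,Ivy,Ben,Jae}; G8={Gus,Mae,Fay}; G9={Eli,Dee}).
Every remaining block overlaps one of these, and no 4 of the listed blocks are pairwise disjoint, so 3 is the maximum.

3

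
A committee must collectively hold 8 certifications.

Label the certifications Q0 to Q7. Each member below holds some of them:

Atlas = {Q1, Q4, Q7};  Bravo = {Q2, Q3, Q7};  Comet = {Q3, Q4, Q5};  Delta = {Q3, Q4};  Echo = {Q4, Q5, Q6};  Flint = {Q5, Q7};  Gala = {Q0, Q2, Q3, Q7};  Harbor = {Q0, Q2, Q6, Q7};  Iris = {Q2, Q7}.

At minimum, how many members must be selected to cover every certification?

Take {Atlas, Echo, Gala}. Their union is {Q0, Q1, Q2, Q3, Q4, Q5, Q6, Q7}, which is all 8 certifications.
Only Atlas contains Q1, so Atlas is forced; the remaining 5 certifications need at least 2 more members (each remaining member adds at most 3) — so at least 3 members are needed, and 3 is optimal.

3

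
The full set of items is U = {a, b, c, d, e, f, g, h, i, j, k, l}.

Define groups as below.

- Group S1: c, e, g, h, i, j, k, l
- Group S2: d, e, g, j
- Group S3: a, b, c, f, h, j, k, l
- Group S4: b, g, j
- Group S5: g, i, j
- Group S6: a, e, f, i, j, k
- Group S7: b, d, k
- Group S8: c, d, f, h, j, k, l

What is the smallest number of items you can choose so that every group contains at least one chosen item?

The 2 items {g, k} hit every group.
The groups S5, S7 are pairwise disjoint, so any hitting set needs a separate item for each — at least 2. Hence 2 is optimal.

2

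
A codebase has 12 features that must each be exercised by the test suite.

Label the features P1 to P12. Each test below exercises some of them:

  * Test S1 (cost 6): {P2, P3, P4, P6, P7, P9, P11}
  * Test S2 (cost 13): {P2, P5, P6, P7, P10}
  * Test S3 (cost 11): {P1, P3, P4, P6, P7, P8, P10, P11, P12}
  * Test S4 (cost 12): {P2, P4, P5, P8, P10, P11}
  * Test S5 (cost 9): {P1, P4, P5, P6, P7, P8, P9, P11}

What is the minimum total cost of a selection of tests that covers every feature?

S1, S3, S5 together cover every feature (S1 ∪ S3 ∪ S5 = {P1, P2, P3, P4, P5, P6, P7, P8, P9, P10, P11, P12}); total cost 6 + 11 + 9 = 26.
No covering selection has total cost below 26.

26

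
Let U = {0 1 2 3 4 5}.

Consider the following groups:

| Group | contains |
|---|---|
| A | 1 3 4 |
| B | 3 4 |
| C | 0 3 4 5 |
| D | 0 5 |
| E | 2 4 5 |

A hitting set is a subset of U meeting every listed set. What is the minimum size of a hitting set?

2

The 2 items {3, 5} hit every group.
The groups B, D are pairwise disjoint, so any hitting set needs a separate item for each — at least 2. Hence 2 is optimal.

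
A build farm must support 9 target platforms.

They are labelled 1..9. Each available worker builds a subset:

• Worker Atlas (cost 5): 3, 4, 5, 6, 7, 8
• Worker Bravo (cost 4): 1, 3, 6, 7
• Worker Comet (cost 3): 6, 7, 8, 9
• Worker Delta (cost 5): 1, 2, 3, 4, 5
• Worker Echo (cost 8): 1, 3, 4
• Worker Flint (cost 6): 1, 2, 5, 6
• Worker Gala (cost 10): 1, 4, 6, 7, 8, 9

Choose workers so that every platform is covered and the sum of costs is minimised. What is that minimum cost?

Comet, Delta together cover every platform (Comet ∪ Delta = {1, 2, 3, 4, 5, 6, 7, 8, 9}); total cost 3 + 5 = 8.
No covering selection has total cost below 8.

8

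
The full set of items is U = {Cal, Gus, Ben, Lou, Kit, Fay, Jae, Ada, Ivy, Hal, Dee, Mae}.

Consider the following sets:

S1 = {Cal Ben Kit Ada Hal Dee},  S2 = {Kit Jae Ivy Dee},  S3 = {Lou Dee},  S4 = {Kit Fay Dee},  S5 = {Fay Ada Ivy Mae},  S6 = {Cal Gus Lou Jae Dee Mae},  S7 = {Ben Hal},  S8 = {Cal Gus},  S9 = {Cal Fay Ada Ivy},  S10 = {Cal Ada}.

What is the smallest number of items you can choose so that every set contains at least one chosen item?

H = {Cal, Ada, Hal, Dee} meets every set (each contains at least one member of H), and |H| = 4.
The sets S3, S5, S7, S8 are pairwise disjoint, so any hitting set needs a separate item for each — at least 4. Hence 4 is optimal.

4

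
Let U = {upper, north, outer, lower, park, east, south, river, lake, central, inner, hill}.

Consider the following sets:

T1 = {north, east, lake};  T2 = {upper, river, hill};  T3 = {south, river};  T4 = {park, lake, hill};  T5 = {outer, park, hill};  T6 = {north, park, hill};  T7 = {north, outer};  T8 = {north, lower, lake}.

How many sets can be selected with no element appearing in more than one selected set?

3

T3, T5, T8 are pairwise disjoint (T3={south,river}; T5={outer,park,hill}; T8={north,lower,lake}).
Every remaining set overlaps one of these, and no 4 of the listed sets are pairwise disjoint, so 3 is the maximum.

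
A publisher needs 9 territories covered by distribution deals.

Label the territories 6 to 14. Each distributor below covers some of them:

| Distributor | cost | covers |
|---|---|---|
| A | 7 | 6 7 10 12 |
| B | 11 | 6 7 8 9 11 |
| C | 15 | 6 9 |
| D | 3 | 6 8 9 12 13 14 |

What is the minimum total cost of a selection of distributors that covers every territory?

A, B, D together cover every territory (A ∪ B ∪ D = {6, 7, 8, 9, 10, 11, 12, 13, 14}); total cost 7 + 11 + 3 = 21.
No covering selection has total cost below 21.

21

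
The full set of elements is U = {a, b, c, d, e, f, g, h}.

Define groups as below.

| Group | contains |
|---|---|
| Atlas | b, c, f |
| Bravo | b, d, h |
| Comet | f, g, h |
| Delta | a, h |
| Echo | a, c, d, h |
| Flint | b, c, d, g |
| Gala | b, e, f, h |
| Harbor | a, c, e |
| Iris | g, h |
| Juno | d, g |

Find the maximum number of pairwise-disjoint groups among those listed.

Atlas, Delta, Juno are pairwise disjoint (Atlas={b,c,f}; Delta={a,h}; Juno={d,g}).
Every remaining group overlaps one of these, and no 4 of the listed groups are pairwise disjoint, so 3 is the maximum.

3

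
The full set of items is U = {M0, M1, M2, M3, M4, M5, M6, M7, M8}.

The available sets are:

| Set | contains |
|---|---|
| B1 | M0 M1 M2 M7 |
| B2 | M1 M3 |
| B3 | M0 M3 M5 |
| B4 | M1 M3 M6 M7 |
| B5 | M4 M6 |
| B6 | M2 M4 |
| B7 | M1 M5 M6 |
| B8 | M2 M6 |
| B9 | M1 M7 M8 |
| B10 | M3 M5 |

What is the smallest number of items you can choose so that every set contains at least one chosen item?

4

Take H = {M3, M4, M6, M7}. Each listed set contains at least one of these, so H is a hitting set of size 4.
No choice of 3 items meets every set, so 4 is the minimum.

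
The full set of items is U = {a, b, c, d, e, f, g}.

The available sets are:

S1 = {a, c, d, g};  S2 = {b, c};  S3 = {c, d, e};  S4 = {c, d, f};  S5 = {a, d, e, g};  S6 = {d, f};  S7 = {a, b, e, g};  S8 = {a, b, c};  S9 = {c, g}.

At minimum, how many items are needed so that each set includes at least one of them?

3

H = {c, e, f} meets every set (each contains at least one member of H), and |H| = 3.
No choice of 2 items meets every set, so 3 is the minimum.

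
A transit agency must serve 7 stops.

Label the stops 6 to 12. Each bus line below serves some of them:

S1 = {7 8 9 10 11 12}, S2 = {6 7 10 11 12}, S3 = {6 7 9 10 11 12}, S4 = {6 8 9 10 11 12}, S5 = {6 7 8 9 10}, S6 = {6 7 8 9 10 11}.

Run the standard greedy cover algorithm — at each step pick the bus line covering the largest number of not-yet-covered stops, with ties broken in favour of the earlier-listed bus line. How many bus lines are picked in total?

Greedy: pick S1 (covers 6 new) → pick S2 (covers 1 new). Total picks: 2.

2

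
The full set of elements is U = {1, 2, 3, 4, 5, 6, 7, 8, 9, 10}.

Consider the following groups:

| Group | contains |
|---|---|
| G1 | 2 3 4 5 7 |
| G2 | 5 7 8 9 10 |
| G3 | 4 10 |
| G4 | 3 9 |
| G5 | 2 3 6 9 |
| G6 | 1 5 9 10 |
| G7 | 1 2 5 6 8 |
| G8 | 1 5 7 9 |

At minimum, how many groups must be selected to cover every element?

3

G1 and G2 and G7 together: G1 ∪ G2 ∪ G7 = {1, 2, 3, 4, 5, 6, 7, 8, 9, 10} — every element is covered.
No 2 of the 8 groups cover everything (all 28 combinations miss at least one element), so 3 is optimal.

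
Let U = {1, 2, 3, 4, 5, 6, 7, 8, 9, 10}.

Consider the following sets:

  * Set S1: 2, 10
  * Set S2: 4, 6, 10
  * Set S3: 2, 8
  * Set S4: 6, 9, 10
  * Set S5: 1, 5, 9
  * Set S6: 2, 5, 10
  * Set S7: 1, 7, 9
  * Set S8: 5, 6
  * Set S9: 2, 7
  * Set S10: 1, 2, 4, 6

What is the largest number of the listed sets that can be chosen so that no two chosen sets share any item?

S1, S7, S8 are pairwise disjoint (S1={2,10}; S7={1,7,9}; S8={5,6}).
Every remaining set overlaps one of these, and no 4 of the listed sets are pairwise disjoint, so 3 is the maximum.

3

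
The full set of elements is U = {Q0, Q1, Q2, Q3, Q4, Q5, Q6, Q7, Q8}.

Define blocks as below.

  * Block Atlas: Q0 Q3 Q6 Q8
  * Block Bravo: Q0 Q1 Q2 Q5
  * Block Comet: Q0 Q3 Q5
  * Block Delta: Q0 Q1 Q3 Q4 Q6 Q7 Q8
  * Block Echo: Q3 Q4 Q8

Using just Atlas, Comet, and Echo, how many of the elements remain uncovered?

3

Union of Atlas, Comet, Echo = {Q0, Q3, Q4, Q5, Q6, Q8}.
Not covered: Q1, Q2, Q7 — 3 elements.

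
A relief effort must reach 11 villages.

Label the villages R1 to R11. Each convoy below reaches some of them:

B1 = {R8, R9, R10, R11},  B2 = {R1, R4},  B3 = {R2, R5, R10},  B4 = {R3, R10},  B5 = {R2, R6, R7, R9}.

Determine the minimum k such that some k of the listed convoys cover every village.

5

B1 and B2 and B3 and B4 and B5 together: B1 ∪ B2 ∪ B3 ∪ B4 ∪ B5 = {R1, R2, R3, R4, R5, R6, R7, R8, R9, R10, R11} — every village is covered.
No 4 of the 5 convoys cover everything (all 5 combinations miss at least one village), so 5 is optimal.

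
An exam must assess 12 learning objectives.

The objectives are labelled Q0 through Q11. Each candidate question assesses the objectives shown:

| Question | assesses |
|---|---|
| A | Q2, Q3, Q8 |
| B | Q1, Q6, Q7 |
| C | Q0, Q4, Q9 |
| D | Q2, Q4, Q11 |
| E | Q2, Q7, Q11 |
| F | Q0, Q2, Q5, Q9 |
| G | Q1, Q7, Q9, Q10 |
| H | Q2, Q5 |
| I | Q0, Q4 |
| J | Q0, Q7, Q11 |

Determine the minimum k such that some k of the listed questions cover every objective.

5

A and B and D and F and G together: A ∪ B ∪ D ∪ F ∪ G = {Q0, Q1, Q2, Q3, Q4, Q5, Q6, Q7, Q8, Q9, Q10, Q11} — every objective is covered.
No 4 of the 10 questions cover everything (all 210 combinations miss at least one objective), so 5 is optimal.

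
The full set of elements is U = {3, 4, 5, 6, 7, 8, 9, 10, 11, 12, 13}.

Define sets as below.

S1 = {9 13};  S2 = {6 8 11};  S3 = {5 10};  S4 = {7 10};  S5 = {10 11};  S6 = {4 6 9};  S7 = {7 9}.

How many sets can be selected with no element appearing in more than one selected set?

S2, S3, S7 are pairwise disjoint (S2={6,8,11}; S3={5,10}; S7={7,9}).
Every remaining set overlaps one of these, and no 4 of the listed sets are pairwise disjoint, so 3 is the maximum.

3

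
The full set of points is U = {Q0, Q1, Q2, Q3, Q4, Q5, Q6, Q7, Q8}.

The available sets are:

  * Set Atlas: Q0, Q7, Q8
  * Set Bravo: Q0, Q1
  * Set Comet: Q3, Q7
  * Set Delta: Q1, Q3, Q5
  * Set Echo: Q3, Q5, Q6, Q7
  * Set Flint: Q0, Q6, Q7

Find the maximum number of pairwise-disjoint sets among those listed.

Bravo, Echo are pairwise disjoint (Bravo={Q0,Q1}; Echo={Q3,Q5,Q6,Q7}).
Every remaining set overlaps one of these, and no 3 of the listed sets are pairwise disjoint, so 2 is the maximum.

2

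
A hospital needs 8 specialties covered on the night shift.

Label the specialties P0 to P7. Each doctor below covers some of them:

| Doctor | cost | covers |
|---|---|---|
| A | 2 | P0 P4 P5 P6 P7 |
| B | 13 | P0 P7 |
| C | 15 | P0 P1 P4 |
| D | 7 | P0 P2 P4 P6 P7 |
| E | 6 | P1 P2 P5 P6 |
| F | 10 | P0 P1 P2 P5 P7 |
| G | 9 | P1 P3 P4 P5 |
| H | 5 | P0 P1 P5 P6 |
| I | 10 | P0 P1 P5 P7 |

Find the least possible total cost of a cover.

D, G together cover every specialty (D ∪ G = {P0, P1, P2, P3, P4, P5, P6, P7}); total cost 7 + 9 = 16.
The greedy pick A, E, G costs 17; no covering selection beats 16.

16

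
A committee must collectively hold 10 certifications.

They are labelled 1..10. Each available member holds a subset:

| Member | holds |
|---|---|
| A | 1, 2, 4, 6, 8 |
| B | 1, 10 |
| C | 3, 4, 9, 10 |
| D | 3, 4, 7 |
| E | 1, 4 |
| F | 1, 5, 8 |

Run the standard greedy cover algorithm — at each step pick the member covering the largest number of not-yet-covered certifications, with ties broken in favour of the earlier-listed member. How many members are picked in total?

4

Greedy: pick A (covers 5 new) → pick C (covers 3 new) → pick D (covers 1 new) → pick F (covers 1 new). Total picks: 4.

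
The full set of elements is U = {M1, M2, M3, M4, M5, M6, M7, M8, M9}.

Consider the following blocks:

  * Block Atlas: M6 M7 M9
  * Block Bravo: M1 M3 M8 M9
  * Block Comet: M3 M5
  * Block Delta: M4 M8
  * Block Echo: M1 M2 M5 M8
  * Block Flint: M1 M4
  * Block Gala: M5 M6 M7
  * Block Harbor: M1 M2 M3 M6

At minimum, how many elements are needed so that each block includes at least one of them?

4

Take H = {M2, M3, M4, M6}. Each listed block contains at least one of these, so H is a hitting set of size 4.
No choice of 3 elements meets every block, so 4 is the minimum.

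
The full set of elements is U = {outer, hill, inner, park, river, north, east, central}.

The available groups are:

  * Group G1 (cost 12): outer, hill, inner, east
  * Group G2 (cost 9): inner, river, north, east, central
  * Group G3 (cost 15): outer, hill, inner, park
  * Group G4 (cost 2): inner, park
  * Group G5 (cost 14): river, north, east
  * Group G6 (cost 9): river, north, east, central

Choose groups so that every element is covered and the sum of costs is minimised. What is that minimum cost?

G1, G2, G4 together cover every element (G1 ∪ G2 ∪ G4 = {outer, hill, inner, park, river, north, east, central}); total cost 12 + 9 + 2 = 23.
No covering selection has total cost below 23.

23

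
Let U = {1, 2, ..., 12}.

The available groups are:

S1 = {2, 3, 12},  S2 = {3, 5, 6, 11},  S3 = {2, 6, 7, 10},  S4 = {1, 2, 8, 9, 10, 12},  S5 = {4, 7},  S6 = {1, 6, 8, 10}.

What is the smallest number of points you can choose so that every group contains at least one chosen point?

3

The 3 points {2, 4, 6} hit every group.
The groups S2, S4, S5 are pairwise disjoint, so any hitting set needs a separate point for each — at least 3. Hence 3 is optimal.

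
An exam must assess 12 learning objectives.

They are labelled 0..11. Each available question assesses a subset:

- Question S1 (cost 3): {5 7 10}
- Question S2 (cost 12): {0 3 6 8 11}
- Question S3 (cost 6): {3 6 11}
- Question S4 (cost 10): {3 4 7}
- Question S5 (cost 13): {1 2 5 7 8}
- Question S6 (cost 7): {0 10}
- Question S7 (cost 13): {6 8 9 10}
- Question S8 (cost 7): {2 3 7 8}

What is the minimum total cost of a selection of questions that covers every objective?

48

S2, S4, S5, S7 together cover every objective (S2 ∪ S4 ∪ S5 ∪ S7 = {0, 1, 2, 3, 4, 5, 6, 7, 8, 9, 10, 11}); total cost 12 + 10 + 13 + 13 = 48.
The greedy pick S1, S3, S8, S6, S4, S5, S7 costs 59; no covering selection beats 48.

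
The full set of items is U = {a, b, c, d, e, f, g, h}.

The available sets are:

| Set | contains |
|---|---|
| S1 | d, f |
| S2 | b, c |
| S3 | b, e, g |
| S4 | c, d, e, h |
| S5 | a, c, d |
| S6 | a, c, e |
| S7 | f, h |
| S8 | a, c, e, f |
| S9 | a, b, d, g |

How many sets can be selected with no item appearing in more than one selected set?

S3, S5, S7 are pairwise disjoint (S3={b,e,g}; S5={a,c,d}; S7={f,h}).
Every remaining set overlaps one of these, and no 4 of the listed sets are pairwise disjoint, so 3 is the maximum.

3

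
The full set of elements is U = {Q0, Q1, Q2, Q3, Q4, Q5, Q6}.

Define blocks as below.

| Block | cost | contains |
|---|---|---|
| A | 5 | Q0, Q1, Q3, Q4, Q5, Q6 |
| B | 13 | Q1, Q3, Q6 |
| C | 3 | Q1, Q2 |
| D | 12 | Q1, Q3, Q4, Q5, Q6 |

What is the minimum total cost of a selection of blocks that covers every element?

8

A, C together cover every element (A ∪ C = {Q0, Q1, Q2, Q3, Q4, Q5, Q6}); total cost 5 + 3 = 8.
No covering selection has total cost below 8.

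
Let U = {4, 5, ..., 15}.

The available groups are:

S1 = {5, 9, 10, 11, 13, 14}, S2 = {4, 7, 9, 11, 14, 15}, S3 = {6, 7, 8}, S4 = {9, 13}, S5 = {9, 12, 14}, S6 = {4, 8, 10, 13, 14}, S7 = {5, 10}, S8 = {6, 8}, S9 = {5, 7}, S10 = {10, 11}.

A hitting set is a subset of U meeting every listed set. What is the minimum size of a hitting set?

The 4 items {5, 8, 9, 10} hit every group.
The groups S5, S8, S9, S10 are pairwise disjoint, so any hitting set needs a separate item for each — at least 4. Hence 4 is optimal.

4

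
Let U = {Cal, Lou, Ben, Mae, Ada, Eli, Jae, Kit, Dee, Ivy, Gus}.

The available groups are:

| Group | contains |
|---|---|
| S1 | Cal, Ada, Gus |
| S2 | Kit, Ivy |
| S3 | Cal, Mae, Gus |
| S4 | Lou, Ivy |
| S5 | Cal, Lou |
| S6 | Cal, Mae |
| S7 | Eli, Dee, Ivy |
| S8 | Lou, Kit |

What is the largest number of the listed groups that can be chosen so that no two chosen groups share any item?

S6, S7, S8 are pairwise disjoint (S6={Cal,Mae}; S7={Eli,Dee,Ivy}; S8={Lou,Kit}).
Every remaining group overlaps one of these, and no 4 of the listed groups are pairwise disjoint, so 3 is the maximum.

3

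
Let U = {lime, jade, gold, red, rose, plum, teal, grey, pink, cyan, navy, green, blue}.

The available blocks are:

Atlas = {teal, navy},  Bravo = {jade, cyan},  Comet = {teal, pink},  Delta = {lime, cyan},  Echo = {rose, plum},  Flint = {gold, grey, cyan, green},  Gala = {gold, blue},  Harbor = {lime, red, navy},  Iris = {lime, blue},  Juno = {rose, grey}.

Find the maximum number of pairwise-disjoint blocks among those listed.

Bravo, Comet, Gala, Harbor, Juno are pairwise disjoint (Bravo={jade,cyan}; Comet={teal,pink}; Gala={gold,blue}; Harbor={lime,red,navy}; Juno={rose,grey}).
Every remaining block overlaps one of these, and no 6 of the listed blocks are pairwise disjoint, so 5 is the maximum.

5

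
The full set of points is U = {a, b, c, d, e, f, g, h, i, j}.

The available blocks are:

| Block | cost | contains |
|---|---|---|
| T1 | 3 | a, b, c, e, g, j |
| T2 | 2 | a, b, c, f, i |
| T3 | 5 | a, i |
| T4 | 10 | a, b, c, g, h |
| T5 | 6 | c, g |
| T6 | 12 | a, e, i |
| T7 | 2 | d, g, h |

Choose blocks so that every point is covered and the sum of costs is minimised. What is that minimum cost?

T1, T2, T7 together cover every point (T1 ∪ T2 ∪ T7 = {a, b, c, d, e, f, g, h, i, j}); total cost 3 + 2 + 2 = 7.
No covering selection has total cost below 7.

7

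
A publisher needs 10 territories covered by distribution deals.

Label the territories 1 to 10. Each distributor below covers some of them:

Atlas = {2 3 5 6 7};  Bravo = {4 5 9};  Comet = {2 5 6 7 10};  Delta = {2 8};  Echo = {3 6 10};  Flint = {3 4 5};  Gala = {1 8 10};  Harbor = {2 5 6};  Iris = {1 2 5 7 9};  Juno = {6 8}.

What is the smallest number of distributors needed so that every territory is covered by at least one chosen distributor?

3

Take {Atlas, Bravo, Gala}. Their union is {1, 2, 3, 4, 5, 6, 7, 8, 9, 10}, which is all 10 territories.
No 2 of the 10 distributors cover everything (all 45 combinations miss at least one territory), so 3 is optimal.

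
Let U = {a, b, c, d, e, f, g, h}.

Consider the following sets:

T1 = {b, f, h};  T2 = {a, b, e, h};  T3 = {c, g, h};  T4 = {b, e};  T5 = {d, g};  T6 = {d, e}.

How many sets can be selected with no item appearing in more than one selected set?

2

T3, T6 are pairwise disjoint (T3={c,g,h}; T6={d,e}).
Every remaining set overlaps one of these, and no 3 of the listed sets are pairwise disjoint, so 2 is the maximum.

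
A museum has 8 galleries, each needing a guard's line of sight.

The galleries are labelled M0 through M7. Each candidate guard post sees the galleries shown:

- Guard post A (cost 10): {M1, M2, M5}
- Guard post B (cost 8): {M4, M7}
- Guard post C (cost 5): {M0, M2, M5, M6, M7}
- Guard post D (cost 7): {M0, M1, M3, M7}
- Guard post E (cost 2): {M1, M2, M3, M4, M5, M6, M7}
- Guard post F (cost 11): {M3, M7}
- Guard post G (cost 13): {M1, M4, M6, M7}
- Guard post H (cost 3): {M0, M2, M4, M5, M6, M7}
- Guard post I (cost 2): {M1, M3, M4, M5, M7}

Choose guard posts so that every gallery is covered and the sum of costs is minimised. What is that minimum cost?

E, H together cover every gallery (E ∪ H = {M0, M1, M2, M3, M4, M5, M6, M7}); total cost 2 + 3 = 5.
No covering selection has total cost below 5.

5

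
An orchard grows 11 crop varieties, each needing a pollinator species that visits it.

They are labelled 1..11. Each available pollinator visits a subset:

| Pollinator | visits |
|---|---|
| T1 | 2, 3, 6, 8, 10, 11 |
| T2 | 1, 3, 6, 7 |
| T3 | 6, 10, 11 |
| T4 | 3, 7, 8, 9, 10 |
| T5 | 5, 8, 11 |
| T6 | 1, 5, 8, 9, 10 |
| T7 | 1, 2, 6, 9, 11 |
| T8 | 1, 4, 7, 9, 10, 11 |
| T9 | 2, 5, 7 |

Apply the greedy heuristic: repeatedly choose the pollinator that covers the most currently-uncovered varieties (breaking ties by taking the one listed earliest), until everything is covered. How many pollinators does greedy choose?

Greedy: pick T1 (covers 6 new) → pick T8 (covers 4 new) → pick T5 (covers 1 new). Total picks: 3.

3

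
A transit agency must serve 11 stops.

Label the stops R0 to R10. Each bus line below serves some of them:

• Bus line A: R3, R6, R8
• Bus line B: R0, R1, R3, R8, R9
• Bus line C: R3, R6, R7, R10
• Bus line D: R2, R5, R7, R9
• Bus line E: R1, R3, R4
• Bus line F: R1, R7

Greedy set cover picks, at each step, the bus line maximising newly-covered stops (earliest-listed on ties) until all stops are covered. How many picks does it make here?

4

Greedy: pick B (covers 5 new) → pick C (covers 3 new) → pick D (covers 2 new) → pick E (covers 1 new). Total picks: 4.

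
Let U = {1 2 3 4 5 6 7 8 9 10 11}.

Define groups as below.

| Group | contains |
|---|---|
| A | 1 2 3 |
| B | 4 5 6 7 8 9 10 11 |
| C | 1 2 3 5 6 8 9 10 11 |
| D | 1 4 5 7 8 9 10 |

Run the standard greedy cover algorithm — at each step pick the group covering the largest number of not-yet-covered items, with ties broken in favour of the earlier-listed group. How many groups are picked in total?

2

Greedy: pick C (covers 9 new) → pick B (covers 2 new). Total picks: 2.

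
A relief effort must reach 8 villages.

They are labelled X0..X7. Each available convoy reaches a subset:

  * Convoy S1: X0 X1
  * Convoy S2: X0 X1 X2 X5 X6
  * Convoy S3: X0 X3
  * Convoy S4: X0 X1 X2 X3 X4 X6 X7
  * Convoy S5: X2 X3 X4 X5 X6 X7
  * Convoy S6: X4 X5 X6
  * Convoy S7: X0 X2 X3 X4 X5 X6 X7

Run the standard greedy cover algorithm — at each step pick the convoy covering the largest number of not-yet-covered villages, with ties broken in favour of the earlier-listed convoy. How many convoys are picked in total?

Greedy: pick S4 (covers 7 new) → pick S2 (covers 1 new). Total picks: 2.

2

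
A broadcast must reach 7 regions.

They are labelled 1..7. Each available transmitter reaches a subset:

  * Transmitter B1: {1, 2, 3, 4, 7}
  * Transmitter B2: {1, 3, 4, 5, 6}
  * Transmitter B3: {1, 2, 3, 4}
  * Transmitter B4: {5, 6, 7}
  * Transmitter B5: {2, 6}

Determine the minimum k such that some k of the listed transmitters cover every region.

B3 and B4 together: B3 ∪ B4 = {1, 2, 3, 4, 5, 6, 7} — every region is covered.
No single transmitter has all 7 regions (the largest, B1, has 5), so 2 is optimal.

2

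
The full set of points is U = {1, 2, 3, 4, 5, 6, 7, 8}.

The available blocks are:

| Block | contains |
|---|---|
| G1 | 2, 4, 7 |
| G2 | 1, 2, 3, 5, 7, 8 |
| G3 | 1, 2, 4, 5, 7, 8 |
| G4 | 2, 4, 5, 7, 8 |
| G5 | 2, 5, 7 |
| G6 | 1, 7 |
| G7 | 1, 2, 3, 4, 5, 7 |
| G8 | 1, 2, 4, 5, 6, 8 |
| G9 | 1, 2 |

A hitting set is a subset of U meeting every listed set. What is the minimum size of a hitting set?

H = {1, 7} meets every block (each contains at least one member of H), and |H| = 2.
No single point lies in every block, so at least 2 are needed and 2 is optimal.

2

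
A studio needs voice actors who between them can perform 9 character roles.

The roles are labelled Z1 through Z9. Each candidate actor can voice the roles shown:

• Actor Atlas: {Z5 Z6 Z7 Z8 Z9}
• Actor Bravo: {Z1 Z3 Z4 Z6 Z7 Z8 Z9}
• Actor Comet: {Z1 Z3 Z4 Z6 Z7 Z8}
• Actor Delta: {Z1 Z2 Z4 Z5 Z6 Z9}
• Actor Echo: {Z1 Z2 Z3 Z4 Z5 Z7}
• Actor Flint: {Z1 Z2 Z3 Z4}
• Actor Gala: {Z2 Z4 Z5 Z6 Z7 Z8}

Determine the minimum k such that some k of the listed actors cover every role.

2

Take {Bravo, Gala}. Their union is {Z1, Z2, Z3, Z4, Z5, Z6, Z7, Z8, Z9}, which is all 9 roles.
No single actor has all 9 roles (the largest, Bravo, has 7), so 2 is optimal.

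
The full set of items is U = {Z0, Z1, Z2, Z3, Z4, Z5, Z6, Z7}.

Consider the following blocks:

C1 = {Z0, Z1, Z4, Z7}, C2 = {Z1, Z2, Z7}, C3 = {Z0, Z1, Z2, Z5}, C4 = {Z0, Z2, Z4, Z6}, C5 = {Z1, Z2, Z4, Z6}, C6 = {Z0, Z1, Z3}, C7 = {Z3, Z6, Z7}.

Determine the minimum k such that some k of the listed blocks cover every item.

C3, C4, and C7 cover everything between them: the union {Z0, Z1, Z2, Z3, Z4, Z5, Z6, Z7} is all of U.
Only C3 contains Z5, so C3 is forced; the remaining 4 items need at least 2 more blocks (each remaining block adds at most 3) — so at least 3 blocks are needed, and 3 is optimal.

3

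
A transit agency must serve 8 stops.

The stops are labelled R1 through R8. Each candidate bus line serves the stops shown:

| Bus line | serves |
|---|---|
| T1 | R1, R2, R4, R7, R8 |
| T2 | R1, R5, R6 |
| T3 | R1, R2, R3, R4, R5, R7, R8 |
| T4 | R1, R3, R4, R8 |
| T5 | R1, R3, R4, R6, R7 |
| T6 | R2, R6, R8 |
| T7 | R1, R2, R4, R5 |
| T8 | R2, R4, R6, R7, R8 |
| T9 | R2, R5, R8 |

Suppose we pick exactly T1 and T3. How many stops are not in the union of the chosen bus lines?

1

Union of T1, T3 = {R1, R2, R3, R4, R5, R7, R8}.
Not covered: R6 — 1 stop.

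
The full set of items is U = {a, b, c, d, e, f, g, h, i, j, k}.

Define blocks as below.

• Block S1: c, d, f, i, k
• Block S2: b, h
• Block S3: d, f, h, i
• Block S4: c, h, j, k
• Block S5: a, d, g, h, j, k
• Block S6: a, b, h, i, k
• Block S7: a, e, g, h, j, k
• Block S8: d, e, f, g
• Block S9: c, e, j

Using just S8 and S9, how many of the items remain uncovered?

5

Union of S8, S9 = {c, d, e, f, g, j}.
Not covered: a, b, h, i, k — 5 items.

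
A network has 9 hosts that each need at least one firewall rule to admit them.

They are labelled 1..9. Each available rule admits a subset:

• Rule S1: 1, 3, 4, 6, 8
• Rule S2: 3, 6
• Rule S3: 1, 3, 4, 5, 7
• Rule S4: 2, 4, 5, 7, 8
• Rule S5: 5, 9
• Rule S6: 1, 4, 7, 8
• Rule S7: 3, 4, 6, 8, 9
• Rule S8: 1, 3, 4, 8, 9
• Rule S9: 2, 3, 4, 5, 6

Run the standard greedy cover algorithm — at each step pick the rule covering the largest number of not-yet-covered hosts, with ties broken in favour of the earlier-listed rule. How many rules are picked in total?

3

Greedy: pick S1 (covers 5 new) → pick S4 (covers 3 new) → pick S5 (covers 1 new). Total picks: 3.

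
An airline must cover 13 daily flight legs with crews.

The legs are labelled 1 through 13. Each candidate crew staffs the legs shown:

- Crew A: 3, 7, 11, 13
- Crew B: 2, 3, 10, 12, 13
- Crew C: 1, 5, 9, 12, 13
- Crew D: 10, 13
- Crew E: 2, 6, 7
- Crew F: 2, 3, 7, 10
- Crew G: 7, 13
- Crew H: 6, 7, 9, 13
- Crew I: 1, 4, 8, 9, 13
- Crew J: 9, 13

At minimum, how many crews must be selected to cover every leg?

A and C and D and E and I together: A ∪ C ∪ D ∪ E ∪ I = {1, 2, 3, 4, 5, 6, 7, 8, 9, 10, 11, 12, 13} — every leg is covered.
No 4 of the 10 crews cover everything (all 210 combinations miss at least one leg), so 5 is optimal.

5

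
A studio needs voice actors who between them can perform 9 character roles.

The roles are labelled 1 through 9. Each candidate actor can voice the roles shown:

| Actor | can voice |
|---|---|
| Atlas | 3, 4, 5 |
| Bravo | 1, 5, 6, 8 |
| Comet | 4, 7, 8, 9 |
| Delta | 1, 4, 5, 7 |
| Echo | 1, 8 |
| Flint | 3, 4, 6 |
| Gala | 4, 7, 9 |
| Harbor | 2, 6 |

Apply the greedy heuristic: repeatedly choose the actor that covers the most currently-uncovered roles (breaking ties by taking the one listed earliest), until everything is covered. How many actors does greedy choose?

4

Greedy: pick Bravo (covers 4 new) → pick Comet (covers 3 new) → pick Atlas (covers 1 new) → pick Harbor (covers 1 new). Total picks: 4.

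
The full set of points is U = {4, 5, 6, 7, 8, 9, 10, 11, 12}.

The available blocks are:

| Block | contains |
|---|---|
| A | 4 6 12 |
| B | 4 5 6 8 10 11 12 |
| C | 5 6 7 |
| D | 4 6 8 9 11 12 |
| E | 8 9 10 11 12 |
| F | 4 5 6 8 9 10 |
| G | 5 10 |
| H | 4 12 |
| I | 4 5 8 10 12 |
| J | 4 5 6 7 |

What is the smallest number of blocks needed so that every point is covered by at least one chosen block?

E and J cover everything between them: the union {4, 5, 6, 7, 8, 9, 10, 11, 12} is all of U.
No single block has all 9 points (the largest, B, has 7), so 2 is optimal.

2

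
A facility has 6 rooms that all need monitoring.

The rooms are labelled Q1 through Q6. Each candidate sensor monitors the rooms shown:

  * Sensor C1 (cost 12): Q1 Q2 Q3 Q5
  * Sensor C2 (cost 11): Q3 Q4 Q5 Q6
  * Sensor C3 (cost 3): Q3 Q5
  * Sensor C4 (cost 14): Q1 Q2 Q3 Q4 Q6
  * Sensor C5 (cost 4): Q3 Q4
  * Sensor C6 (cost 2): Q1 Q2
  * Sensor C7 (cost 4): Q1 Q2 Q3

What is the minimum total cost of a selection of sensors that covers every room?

C2, C6 together cover every room (C2 ∪ C6 = {Q1, Q2, Q3, Q4, Q5, Q6}); total cost 11 + 2 = 13.
The greedy pick C6, C3, C5, C2 costs 20; no covering selection beats 13.

13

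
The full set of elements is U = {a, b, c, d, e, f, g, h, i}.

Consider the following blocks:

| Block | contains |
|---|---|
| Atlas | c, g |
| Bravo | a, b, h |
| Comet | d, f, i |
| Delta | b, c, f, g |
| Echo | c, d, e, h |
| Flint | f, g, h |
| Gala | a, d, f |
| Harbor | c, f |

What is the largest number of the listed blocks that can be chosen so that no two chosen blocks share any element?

Atlas, Bravo, Comet are pairwise disjoint (Atlas={c,g}; Bravo={a,b,h}; Comet={d,f,i}).
Every remaining block overlaps one of these, and no 4 of the listed blocks are pairwise disjoint, so 3 is the maximum.

3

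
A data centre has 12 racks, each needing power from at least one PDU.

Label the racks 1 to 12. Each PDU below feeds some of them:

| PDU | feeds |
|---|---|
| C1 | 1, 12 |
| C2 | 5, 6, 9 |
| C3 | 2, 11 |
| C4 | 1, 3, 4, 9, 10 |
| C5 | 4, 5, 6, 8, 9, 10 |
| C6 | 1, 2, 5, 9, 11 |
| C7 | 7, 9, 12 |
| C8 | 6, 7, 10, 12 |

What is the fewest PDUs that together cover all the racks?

Take {C3, C4, C5, C8}. Their union is {1, 2, 3, 4, 5, 6, 7, 8, 9, 10, 11, 12}, which is all 12 racks.
Only C4 contains 3, so C4 is forced; the remaining 7 racks need at least 3 more PDUs (each remaining PDU adds at most 3) — so at least 4 PDUs are needed, and 4 is optimal.

4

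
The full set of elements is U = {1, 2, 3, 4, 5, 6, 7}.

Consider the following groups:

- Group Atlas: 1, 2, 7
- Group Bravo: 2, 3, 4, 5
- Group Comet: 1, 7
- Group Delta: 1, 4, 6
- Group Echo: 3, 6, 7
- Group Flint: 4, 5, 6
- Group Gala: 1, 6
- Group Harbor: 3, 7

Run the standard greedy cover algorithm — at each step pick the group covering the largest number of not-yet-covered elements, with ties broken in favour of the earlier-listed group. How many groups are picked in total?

Greedy: pick Bravo (covers 4 new) → pick Atlas (covers 2 new) → pick Delta (covers 1 new). Total picks: 3.

3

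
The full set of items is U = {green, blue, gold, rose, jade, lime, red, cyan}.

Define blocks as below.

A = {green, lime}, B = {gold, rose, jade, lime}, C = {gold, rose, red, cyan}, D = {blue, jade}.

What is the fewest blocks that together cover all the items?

3

A and C and D together: A ∪ C ∪ D = {green, blue, gold, rose, jade, lime, red, cyan} — every item is covered.
Only A contains green, so A is forced; the remaining 6 items need at least 2 more blocks (each remaining block adds at most 4) — so at least 3 blocks are needed, and 3 is optimal.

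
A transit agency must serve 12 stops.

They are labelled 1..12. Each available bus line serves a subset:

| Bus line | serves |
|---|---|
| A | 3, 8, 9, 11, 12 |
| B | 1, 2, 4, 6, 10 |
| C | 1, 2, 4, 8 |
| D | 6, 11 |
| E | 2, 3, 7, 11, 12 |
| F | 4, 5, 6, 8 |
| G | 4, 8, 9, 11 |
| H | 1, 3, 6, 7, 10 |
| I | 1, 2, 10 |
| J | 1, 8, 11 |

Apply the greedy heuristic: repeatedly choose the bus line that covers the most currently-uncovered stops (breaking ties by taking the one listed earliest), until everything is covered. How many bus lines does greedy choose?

4

Greedy: pick A (covers 5 new) → pick B (covers 5 new) → pick E (covers 1 new) → pick F (covers 1 new). Total picks: 4.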